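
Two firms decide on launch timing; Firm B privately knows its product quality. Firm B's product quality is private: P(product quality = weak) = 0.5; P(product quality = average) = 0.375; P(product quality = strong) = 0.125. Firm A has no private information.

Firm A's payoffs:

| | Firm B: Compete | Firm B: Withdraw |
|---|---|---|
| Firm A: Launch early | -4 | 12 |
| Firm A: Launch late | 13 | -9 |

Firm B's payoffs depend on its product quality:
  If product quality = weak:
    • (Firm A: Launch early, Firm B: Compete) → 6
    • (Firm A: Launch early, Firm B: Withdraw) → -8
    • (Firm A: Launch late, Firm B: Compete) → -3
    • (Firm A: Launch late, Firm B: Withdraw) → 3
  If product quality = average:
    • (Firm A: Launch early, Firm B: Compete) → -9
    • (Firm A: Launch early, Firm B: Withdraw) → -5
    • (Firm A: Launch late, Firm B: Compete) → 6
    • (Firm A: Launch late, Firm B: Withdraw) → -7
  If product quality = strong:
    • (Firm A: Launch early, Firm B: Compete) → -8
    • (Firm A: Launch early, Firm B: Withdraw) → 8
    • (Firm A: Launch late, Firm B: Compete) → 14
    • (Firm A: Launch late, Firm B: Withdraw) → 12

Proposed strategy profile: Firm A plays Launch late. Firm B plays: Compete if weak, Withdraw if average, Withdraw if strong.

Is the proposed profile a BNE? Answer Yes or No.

No

A profile is a BNE iff every type of every player is best-responding given beliefs about the other side.
Firm A plays Launch late: E[Launch late] = 0.5·(13) + 0.375·(-9) + 0.125·(-9) = 2; E[Launch early] = 4. Not best-responding. ✗
Firm B (product quality weak), facing Launch late: Compete gives -3, Withdraw gives 3. Proposed Compete is not best — profitable deviation exists. ✗
Firm B (product quality average), facing Launch late: Compete gives 6, Withdraw gives -7. Proposed Withdraw is not best — profitable deviation exists. ✗
Firm B (product quality strong), facing Launch late: Compete gives 14, Withdraw gives 12. Proposed Withdraw is not best — profitable deviation exists. ✗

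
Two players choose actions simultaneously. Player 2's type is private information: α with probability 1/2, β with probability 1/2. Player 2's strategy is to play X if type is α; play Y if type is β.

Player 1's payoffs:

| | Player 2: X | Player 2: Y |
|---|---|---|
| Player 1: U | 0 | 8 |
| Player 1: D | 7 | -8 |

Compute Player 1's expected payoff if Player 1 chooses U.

4

E[U] = 1/2·0 + 1/2·8 = 0 + 4 = 4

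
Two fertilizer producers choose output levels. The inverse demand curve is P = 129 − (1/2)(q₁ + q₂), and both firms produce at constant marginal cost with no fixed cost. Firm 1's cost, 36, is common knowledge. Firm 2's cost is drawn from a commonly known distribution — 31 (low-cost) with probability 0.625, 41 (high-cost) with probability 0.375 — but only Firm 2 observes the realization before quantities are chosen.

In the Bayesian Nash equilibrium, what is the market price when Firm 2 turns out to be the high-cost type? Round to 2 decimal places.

69.71

Type-c best response for Firm 2: q₂(c) = (129 − c) − q₁/2.
Firm 1 maximizes expected profit; its first-order condition is 129 − q₁ − (1/2)E[q₂] − 36 = 0.
Substituting E[q₂] and solving: E[c₂] = 34.75, so q₁ = (129 − 2·36 + 34.75)/(3/2) = 61.1667.
q₂(high-cost) = 57.4167, so P = 129 − (1/2)·(61.1667 + 57.4167) = 69.7083.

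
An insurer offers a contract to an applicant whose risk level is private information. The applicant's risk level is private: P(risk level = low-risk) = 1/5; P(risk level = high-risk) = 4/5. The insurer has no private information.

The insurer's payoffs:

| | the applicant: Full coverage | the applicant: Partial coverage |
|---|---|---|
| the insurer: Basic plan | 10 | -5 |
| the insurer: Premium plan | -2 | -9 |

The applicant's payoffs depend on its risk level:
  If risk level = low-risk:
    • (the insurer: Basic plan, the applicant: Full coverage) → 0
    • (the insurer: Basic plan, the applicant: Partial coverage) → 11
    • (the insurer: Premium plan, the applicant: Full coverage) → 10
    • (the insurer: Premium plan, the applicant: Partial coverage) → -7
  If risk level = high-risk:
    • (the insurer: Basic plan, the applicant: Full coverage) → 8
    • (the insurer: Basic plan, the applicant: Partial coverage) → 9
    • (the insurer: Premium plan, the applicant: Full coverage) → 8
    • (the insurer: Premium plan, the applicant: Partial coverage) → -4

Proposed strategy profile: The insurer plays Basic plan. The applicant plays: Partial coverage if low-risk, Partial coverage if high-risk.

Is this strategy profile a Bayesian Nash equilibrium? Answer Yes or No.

Yes

A profile is a BNE iff every type of every player is best-responding given beliefs about the other side.
The insurer plays Basic plan: E[Basic plan] = 1/5·(-5) + 4/5·(-5) = -5; E[Premium plan] = -9. Best-responding. ✓
The applicant (risk level low-risk), facing Basic plan: Full coverage gives 0, Partial coverage gives 11. Proposed Partial coverage is best. ✓
The applicant (risk level high-risk), facing Basic plan: Full coverage gives 8, Partial coverage gives 9. Proposed Partial coverage is best. ✓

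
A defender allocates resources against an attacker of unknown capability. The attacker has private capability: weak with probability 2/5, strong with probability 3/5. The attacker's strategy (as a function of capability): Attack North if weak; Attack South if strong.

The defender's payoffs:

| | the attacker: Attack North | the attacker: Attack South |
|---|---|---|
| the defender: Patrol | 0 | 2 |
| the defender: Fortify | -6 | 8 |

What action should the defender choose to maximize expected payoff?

Fortify

E[Patrol] = 2/5·(0) + 3/5·(2) = 6/5
E[Fortify] = 2/5·(-6) + 3/5·(8) = 12/5
Best response: Fortify (12/5 is the largest).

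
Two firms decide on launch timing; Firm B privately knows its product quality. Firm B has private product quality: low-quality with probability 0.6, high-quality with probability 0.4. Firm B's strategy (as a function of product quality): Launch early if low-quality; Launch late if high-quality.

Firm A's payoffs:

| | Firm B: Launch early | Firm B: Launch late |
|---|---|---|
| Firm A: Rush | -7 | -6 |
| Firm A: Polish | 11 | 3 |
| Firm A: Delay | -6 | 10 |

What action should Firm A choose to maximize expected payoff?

E[Rush] = 0.6·(-7) + 0.4·(-6) = -6.6
E[Polish] = 0.6·(11) + 0.4·(3) = 7.8
E[Delay] = 0.6·(-6) + 0.4·(10) = 0.4
Best response: Polish (7.8 is the largest).

Polish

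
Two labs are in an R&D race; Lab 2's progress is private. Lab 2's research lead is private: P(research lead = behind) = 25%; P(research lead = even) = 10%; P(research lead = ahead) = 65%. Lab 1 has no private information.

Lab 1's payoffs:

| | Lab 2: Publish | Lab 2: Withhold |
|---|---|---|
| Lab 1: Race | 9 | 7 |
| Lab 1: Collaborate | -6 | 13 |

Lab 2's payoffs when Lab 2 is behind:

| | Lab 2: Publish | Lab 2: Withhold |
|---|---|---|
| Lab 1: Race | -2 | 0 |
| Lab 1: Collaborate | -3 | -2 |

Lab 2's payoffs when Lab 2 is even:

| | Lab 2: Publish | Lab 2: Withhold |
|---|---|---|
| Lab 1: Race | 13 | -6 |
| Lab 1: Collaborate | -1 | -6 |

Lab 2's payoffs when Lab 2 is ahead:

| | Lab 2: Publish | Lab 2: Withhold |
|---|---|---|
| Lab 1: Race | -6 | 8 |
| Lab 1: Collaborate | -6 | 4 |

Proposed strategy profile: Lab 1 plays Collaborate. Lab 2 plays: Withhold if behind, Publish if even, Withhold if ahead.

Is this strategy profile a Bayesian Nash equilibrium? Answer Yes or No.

Lab 1 plays Collaborate: E[Collaborate] = 0.25·(13) + 0.1·(-6) + 0.65·(13) = 11.1; E[Race] = 7.2. Best-responding. ✓
Lab 2 (research lead behind), facing Collaborate: Publish gives -3, Withhold gives -2. Proposed Withhold is best. ✓
Lab 2 (research lead even), facing Collaborate: Publish gives -1, Withhold gives -6. Proposed Publish is best. ✓
Lab 2 (research lead ahead), facing Collaborate: Publish gives -6, Withhold gives 4. Proposed Withhold is best. ✓

Yes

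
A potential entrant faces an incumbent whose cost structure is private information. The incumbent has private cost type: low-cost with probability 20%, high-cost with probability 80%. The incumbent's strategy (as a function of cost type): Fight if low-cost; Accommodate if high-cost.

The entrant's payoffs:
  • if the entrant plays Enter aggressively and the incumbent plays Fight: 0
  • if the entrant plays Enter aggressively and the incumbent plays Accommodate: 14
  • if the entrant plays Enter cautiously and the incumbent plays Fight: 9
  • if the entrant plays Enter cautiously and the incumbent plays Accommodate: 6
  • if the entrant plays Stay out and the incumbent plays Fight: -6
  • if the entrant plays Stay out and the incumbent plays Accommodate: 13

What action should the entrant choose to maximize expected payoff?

Enter aggressively

Compute the entrant's expected payoff for each action, taking the expectation over the incumbent's type.
E[Enter aggressively] = 0.2·(0) + 0.8·(14) = 11.2
E[Enter cautiously] = 0.2·(9) + 0.8·(6) = 6.6
E[Stay out] = 0.2·(-6) + 0.8·(13) = 9.2
Best response: Enter aggressively (11.2 is the largest).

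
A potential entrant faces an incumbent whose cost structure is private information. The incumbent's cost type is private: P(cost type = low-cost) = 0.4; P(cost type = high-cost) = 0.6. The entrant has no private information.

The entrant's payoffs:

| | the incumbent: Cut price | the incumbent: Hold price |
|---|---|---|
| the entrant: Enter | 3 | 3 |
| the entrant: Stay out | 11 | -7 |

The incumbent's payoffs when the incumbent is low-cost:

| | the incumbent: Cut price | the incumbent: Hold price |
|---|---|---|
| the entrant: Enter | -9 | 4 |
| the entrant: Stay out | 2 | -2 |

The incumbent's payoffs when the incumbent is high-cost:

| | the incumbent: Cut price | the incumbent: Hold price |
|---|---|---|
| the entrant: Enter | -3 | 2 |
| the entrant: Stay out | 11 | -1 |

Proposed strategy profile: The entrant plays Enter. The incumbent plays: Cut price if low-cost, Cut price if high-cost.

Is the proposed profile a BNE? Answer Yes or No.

The entrant plays Enter: E[Enter] = 0.4·(3) + 0.6·(3) = 3; E[Stay out] = 11. Not best-responding. ✗
The incumbent (cost type low-cost), facing Enter: Cut price gives -9, Hold price gives 4. Proposed Cut price is not best — profitable deviation exists. ✗
The incumbent (cost type high-cost), facing Enter: Cut price gives -3, Hold price gives 2. Proposed Cut price is not best — profitable deviation exists. ✗

No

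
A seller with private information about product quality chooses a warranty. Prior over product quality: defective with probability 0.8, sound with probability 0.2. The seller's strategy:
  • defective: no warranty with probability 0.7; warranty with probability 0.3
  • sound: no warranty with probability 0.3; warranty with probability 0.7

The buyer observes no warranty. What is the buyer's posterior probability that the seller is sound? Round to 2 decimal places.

Apply Bayes' rule using the sender's strategy as the likelihood.
P(no warranty) = 0.8·0.7 + 0.2·0.3 = 0.62
P(sound | no warranty) = (0.2·0.3) / 0.62 = 0.06 / 0.62 = 0.0967742

0.10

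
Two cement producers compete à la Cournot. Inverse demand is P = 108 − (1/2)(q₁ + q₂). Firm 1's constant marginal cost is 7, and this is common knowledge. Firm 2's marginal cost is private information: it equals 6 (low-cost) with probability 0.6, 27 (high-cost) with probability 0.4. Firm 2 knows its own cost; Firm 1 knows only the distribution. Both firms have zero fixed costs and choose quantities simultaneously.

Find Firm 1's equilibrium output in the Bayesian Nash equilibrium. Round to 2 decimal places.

Each type of Firm 2 best-responds to q₁; Firm 1 best-responds to the expected q₂ over Firm 2's types.
Firm 2 with cost c maximizes (108 − (1/2)(q₁+q₂) − c)·q₂, giving q₂(c) = (108 − c − (1/2)q₁).
E[c₂] = 0.6·6 + 0.4·27 = 14.4
Firm 1's FOC against E[q₂] yields q₁ = (108 − 2·7 + E[c₂])/(3/2) = (108 − 14 + 14.4)/(3/2) = 72.2667.

72.27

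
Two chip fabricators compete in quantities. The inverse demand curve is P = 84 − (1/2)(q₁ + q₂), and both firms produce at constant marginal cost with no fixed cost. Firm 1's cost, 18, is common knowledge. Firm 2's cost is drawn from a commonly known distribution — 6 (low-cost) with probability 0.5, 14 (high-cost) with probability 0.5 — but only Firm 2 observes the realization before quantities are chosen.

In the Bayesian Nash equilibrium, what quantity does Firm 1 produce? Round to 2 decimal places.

38.67

Each type of Firm 2 best-responds to q₁; Firm 1 best-responds to the expected q₂ over Firm 2's types.
Firm 2 with cost c maximizes (84 − (1/2)(q₁+q₂) − c)·q₂, giving q₂(c) = (84 − c − (1/2)q₁).
E[c₂] = 0.5·6 + 0.5·14 = 10
Firm 1's FOC against E[q₂] yields q₁ = (84 − 2·18 + E[c₂])/(3/2) = (84 − 36 + 10)/(3/2) = 38.6667.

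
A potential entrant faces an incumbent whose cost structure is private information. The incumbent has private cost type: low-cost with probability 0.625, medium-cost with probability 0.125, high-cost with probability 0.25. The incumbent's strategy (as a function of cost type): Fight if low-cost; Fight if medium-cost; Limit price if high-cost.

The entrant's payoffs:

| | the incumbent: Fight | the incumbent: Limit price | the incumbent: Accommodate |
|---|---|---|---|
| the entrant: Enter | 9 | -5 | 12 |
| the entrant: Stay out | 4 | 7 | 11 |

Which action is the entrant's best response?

Compute the entrant's expected payoff for each action, taking the expectation over the incumbent's type.
E[Enter] = 0.625·(9) + 0.125·(9) + 0.25·(-5) = 5.5
E[Stay out] = 0.625·(4) + 0.125·(4) + 0.25·(7) = 4.75
Best response: Enter (5.5 is the largest).

Enter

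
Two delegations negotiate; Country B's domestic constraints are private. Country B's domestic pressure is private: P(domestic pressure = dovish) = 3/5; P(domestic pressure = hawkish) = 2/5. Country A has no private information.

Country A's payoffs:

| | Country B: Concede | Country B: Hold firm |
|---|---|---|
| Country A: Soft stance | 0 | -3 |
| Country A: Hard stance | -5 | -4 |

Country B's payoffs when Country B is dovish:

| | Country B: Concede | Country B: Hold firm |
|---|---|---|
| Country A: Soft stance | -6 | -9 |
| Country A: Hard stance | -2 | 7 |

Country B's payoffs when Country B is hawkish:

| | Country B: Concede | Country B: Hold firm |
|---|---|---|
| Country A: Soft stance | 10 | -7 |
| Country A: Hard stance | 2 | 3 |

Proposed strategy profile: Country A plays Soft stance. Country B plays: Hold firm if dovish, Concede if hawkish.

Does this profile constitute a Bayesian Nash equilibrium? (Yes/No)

Country A plays Soft stance: E[Soft stance] = 3/5·(-3) + 2/5·(0) = -9/5; E[Hard stance] = -22/5. Best-responding. ✓
Country B (domestic pressure dovish), facing Soft stance: Concede gives -6, Hold firm gives -9. Proposed Hold firm is not best — profitable deviation exists. ✗
Country B (domestic pressure hawkish), facing Soft stance: Concede gives 10, Hold firm gives -7. Proposed Concede is best. ✓

No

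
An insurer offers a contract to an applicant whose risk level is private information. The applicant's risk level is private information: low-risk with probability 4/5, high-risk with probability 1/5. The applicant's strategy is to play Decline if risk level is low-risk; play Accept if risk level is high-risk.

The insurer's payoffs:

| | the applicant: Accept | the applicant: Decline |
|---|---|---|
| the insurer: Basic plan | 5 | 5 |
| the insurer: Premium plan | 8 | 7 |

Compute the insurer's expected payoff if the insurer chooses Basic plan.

E[Basic plan] = 4/5·5 + 1/5·5 = 4 + 1 = 5

5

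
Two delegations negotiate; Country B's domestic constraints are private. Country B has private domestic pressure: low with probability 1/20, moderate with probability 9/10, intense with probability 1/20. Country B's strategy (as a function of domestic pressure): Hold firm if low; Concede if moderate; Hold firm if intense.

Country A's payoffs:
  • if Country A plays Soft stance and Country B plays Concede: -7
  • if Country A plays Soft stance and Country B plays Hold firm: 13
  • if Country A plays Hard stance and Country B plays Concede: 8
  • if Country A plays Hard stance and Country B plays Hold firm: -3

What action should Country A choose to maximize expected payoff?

E[Soft stance] = 1/20·(13) + 9/10·(-7) + 1/20·(13) = -5
E[Hard stance] = 1/20·(-3) + 9/10·(8) + 1/20·(-3) = 69/10
Best response: Hard stance (69/10 is the largest).

Hard stance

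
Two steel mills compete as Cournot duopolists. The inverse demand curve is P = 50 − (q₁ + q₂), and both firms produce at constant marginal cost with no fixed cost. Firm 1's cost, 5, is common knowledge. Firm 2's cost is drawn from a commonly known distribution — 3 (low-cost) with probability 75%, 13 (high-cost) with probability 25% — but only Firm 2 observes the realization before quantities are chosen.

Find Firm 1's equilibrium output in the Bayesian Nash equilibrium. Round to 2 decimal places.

Each type of Firm 2 best-responds to q₁; Firm 1 best-responds to the expected q₂ over Firm 2's types.
Firm 2 with cost c maximizes (50 − (q₁+q₂) − c)·q₂, giving q₂(c) = (50 − c − q₁)/2.
E[c₂] = 0.75·3 + 0.25·13 = 5.5
Firm 1's FOC against E[q₂] yields q₁ = (50 − 2·5 + E[c₂])/3 = (50 − 10 + 5.5)/3 = 15.1667.

15.17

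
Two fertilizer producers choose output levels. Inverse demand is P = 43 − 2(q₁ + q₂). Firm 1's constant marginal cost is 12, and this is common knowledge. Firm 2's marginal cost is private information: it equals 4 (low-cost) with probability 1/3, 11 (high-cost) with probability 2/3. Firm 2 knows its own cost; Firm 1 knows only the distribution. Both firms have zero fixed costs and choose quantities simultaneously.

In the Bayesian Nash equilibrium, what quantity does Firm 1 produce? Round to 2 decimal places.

Firm 2 with cost c maximizes (43 − 2(q₁+q₂) − c)·q₂, giving q₂(c) = (43 − c − 2q₁)/4.
E[c₂] = 1/3·4 + 2/3·11 = 8.66667
Firm 1's FOC against E[q₂] yields q₁ = (43 − 2·12 + E[c₂])/6 = (43 − 24 + 8.66667)/6 = 4.61111.

4.61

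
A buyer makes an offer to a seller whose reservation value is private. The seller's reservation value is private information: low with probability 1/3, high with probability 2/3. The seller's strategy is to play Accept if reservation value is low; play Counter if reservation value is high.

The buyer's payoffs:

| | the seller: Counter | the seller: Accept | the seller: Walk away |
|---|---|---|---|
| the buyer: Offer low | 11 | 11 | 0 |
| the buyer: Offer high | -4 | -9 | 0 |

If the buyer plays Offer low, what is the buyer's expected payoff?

Take the expectation over the seller's reservation value, weighting each type's action by its prior probability.
E[Offer low] = 1/3·11 + 2/3·11 = 11/3 + 22/3 = 11

11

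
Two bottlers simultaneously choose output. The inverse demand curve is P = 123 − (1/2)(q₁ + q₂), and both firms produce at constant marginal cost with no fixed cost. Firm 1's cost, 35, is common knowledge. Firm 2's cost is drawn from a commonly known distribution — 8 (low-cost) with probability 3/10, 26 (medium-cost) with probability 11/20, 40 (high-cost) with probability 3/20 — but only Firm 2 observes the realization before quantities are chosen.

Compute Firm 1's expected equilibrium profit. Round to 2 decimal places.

Type-c best response for Firm 2: q₂(c) = (123 − c) − q₁/2.
Firm 1 maximizes expected profit; its first-order condition is 123 − q₁ − (1/2)E[q₂] − 35 = 0.
Substituting E[q₂] and solving: E[c₂] = 22.7, so q₁ = (123 − 2·35 + 22.7)/(3/2) = 50.4667.
E[P] = 123 − (1/2)·(q₁ + E[q₂]) = 60.2333; Firm 1's expected profit = (E[P] − 35)·q₁ = (60.2333 − 35)·50.4667 = 1273.44.

1273.44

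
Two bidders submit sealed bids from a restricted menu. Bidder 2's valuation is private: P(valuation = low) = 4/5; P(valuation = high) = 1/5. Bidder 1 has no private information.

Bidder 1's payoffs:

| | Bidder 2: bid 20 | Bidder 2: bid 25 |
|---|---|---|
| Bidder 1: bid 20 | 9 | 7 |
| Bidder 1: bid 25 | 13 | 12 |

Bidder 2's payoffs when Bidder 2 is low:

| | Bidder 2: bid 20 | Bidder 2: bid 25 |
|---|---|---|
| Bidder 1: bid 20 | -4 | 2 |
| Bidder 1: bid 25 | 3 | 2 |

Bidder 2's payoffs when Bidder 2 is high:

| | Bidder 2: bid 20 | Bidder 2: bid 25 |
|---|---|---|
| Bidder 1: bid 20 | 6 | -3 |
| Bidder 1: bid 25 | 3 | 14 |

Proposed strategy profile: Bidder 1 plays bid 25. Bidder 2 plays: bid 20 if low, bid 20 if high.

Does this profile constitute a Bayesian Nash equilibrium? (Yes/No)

Bidder 1 plays bid 25: E[bid 25] = 4/5·(13) + 1/5·(13) = 13; E[bid 20] = 9. Best-responding. ✓
Bidder 2 (valuation low), facing bid 25: bid 20 gives 3, bid 25 gives 2. Proposed bid 20 is best. ✓
Bidder 2 (valuation high), facing bid 25: bid 20 gives 3, bid 25 gives 14. Proposed bid 20 is not best — profitable deviation exists. ✗

No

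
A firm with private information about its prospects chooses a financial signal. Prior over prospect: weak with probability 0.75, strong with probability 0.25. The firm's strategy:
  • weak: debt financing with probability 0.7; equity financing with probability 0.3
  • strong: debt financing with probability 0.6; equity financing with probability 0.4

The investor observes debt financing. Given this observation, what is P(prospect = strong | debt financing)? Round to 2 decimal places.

0.22

Apply Bayes' rule using the sender's strategy as the likelihood.
P(debt financing) = 0.75·0.7 + 0.25·0.6 = 0.675
P(strong | debt financing) = (0.25·0.6) / 0.675 = 0.15 / 0.675 = 0.222222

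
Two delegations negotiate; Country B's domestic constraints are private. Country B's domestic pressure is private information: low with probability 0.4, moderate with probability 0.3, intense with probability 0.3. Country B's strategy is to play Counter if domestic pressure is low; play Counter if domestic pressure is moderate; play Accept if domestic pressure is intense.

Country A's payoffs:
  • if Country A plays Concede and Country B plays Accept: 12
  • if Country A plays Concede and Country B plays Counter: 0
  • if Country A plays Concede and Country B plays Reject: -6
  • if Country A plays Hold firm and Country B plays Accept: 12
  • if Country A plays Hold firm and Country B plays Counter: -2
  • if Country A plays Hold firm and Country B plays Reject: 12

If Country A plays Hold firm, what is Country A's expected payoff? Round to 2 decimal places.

2.20

E[Hold firm] = 0.4·(-2) + 0.3·(-2) + 0.3·12 = (-0.8) + (-0.6) + 3.6 = 2.2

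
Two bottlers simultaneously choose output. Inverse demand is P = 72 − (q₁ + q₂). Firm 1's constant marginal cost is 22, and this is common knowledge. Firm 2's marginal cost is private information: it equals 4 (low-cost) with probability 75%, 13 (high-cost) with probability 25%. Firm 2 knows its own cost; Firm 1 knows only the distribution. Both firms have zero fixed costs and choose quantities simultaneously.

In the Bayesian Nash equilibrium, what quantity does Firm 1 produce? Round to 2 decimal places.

11.42

Firm 2 with cost c maximizes (72 − (q₁+q₂) − c)·q₂, giving q₂(c) = (72 − c − q₁)/2.
E[c₂] = 0.75·4 + 0.25·13 = 6.25
Firm 1's FOC against E[q₂] yields q₁ = (72 − 2·22 + E[c₂])/3 = (72 − 44 + 6.25)/3 = 11.4167.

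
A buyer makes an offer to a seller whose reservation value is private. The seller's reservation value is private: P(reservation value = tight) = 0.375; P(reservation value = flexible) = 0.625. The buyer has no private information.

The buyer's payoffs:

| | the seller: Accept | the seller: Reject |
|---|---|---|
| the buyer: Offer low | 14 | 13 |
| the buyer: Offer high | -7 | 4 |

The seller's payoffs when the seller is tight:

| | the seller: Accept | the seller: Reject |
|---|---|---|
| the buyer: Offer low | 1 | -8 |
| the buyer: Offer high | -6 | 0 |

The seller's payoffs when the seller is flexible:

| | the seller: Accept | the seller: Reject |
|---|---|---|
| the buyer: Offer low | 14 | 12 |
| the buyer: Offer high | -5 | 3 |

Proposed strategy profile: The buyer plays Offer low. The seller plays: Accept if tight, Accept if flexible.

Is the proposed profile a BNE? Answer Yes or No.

The buyer plays Offer low: E[Offer low] = 0.375·(14) + 0.625·(14) = 14; E[Offer high] = -7. Best-responding. ✓
The seller (reservation value tight), facing Offer low: Accept gives 1, Reject gives -8. Proposed Accept is best. ✓
The seller (reservation value flexible), facing Offer low: Accept gives 14, Reject gives 12. Proposed Accept is best. ✓

Yes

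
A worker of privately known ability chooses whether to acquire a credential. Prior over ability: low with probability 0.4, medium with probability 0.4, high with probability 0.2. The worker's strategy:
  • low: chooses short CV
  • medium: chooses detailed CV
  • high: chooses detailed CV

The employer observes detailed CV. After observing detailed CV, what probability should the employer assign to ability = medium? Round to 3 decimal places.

0.667

Apply Bayes' rule using the sender's strategy as the likelihood.
P(detailed CV) = 0.4·0 + 0.4·1 + 0.2·1 = 0.6
P(medium | detailed CV) = (0.4·1) / 0.6 = 0.4 / 0.6 = 0.666667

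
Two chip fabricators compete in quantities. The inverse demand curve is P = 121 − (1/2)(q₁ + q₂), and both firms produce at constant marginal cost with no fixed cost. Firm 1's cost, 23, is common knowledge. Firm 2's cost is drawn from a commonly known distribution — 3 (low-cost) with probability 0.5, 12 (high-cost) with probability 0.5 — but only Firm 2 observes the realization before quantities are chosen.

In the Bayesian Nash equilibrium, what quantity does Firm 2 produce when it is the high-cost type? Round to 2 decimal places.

81.50

Each type of Firm 2 best-responds to q₁; Firm 1 best-responds to the expected q₂ over Firm 2's types.
Firm 2 with cost c maximizes (121 − (1/2)(q₁+q₂) − c)·q₂, giving q₂(c) = (121 − c − (1/2)q₁).
E[c₂] = 0.5·3 + 0.5·12 = 7.5
Firm 1's FOC against E[q₂] yields q₁ = (121 − 2·23 + E[c₂])/(3/2) = (121 − 46 + 7.5)/(3/2) = 55.
q₂(high-cost) = (121 − 12 − (1/2)·55) = 81.5.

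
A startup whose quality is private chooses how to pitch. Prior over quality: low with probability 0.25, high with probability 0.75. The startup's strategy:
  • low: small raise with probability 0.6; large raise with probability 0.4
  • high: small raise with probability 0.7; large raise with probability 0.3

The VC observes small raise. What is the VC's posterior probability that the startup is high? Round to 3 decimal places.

P(small raise) = 0.25·0.6 + 0.75·0.7 = 0.675
P(high | small raise) = (0.75·0.7) / 0.675 = 0.525 / 0.675 = 0.777778

0.778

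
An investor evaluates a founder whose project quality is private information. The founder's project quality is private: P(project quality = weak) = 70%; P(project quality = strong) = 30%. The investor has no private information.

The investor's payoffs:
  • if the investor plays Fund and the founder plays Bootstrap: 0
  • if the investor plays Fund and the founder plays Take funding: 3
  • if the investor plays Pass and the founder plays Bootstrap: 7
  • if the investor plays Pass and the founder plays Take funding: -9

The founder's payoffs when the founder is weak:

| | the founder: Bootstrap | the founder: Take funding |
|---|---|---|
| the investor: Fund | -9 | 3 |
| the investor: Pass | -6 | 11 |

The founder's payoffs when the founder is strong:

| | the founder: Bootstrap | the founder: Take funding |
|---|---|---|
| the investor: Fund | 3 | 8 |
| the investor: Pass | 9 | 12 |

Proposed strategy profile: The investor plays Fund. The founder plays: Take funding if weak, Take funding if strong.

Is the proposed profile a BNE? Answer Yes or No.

Yes

A profile is a BNE iff every type of every player is best-responding given beliefs about the other side.
The investor plays Fund: E[Fund] = 0.7·(3) + 0.3·(3) = 3; E[Pass] = -9. Best-responding. ✓
The founder (project quality weak), facing Fund: Bootstrap gives -9, Take funding gives 3. Proposed Take funding is best. ✓
The founder (project quality strong), facing Fund: Bootstrap gives 3, Take funding gives 8. Proposed Take funding is best. ✓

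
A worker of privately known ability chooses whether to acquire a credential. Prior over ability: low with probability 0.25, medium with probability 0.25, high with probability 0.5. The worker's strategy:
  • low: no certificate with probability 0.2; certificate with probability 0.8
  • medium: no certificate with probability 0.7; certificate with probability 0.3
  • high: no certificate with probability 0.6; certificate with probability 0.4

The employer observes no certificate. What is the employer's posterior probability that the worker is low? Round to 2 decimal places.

0.10

Apply Bayes' rule using the sender's strategy as the likelihood.
P(no certificate) = 0.25·0.2 + 0.25·0.7 + 0.5·0.6 = 0.525
P(low | no certificate) = (0.25·0.2) / 0.525 = 0.05 / 0.525 = 0.0952381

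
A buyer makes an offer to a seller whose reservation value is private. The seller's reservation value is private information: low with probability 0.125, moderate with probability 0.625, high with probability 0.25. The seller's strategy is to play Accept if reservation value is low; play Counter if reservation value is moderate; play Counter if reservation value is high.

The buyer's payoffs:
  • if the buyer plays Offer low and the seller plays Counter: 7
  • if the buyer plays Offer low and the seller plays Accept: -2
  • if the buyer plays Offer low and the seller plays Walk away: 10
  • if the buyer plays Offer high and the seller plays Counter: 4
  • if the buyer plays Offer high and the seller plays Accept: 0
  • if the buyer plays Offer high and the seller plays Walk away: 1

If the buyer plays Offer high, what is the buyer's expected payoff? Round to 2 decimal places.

E[Offer high] = 0.125·0 + 0.625·4 + 0.25·4 = 0 + 2.5 + 1 = 3.5

3.50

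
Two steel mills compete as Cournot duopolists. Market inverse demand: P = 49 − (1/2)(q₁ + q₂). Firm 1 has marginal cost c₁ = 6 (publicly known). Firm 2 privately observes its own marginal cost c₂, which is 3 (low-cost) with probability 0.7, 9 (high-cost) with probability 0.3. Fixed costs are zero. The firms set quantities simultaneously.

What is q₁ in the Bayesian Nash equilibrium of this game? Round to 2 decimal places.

Type-c best response for Firm 2: q₂(c) = (49 − c) − q₁/2.
Firm 1 maximizes expected profit; its first-order condition is 49 − q₁ − (1/2)E[q₂] − 6 = 0.
Substituting E[q₂] and solving: E[c₂] = 4.8, so q₁ = (49 − 2·6 + 4.8)/(3/2) = 27.8667.

27.87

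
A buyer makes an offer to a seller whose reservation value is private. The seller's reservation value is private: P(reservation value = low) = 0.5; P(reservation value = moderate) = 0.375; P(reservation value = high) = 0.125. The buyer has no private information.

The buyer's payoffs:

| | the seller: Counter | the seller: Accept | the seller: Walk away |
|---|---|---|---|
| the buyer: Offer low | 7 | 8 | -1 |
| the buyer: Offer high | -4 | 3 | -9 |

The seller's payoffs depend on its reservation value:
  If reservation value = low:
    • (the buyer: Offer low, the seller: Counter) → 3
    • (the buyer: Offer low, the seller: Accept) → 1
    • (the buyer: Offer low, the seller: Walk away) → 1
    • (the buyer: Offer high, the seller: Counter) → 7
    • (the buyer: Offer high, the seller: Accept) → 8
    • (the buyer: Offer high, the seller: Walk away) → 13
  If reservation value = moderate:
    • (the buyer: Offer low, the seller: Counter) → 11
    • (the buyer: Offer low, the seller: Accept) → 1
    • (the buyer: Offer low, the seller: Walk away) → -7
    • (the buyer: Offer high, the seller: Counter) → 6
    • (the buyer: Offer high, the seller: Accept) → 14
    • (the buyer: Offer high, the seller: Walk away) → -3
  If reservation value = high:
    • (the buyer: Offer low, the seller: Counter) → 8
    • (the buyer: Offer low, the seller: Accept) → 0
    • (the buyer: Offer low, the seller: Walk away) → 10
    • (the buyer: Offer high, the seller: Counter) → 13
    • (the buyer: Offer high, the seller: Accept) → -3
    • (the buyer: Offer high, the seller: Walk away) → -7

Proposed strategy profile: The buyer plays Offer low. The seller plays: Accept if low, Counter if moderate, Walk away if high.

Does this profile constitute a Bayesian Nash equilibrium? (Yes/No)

The buyer plays Offer low: E[Offer low] = 0.5·(8) + 0.375·(7) + 0.125·(-1) = 6.5; E[Offer high] = -1.125. Best-responding. ✓
The seller (reservation value low), facing Offer low: Counter gives 3, Accept gives 1, Walk away gives 1. Proposed Accept is not best — profitable deviation exists. ✗
The seller (reservation value moderate), facing Offer low: Counter gives 11, Accept gives 1, Walk away gives -7. Proposed Counter is best. ✓
The seller (reservation value high), facing Offer low: Counter gives 8, Accept gives 0, Walk away gives 10. Proposed Walk away is best. ✓

No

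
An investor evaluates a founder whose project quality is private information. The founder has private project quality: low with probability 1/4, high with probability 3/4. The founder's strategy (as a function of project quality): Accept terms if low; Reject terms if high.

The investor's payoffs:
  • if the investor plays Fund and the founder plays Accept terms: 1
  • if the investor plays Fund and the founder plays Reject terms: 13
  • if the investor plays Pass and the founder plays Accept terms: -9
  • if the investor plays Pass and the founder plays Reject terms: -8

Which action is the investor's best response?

Compute the investor's expected payoff for each action, taking the expectation over the founder's type.
E[Fund] = 1/4·(1) + 3/4·(13) = 10
E[Pass] = 1/4·(-9) + 3/4·(-8) = -33/4
Best response: Fund (10 is the largest).

Fund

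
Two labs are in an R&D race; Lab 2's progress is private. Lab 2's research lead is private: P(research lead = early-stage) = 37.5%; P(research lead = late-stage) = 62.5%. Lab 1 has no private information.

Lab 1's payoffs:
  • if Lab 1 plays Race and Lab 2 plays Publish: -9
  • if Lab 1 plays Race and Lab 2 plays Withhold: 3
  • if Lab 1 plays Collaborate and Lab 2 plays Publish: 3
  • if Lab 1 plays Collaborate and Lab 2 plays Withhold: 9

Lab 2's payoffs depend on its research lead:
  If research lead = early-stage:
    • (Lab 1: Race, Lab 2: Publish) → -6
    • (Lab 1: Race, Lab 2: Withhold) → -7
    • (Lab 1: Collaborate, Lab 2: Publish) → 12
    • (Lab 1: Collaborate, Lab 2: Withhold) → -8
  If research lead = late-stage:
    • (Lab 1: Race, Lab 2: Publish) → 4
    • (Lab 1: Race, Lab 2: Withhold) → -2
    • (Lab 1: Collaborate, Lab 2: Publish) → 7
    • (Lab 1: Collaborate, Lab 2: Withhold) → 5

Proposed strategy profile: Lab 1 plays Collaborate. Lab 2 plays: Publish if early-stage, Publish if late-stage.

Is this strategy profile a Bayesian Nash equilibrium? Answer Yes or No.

Yes

A profile is a BNE iff every type of every player is best-responding given beliefs about the other side.
Lab 1 plays Collaborate: E[Collaborate] = 0.375·(3) + 0.625·(3) = 3; E[Race] = -9. Best-responding. ✓
Lab 2 (research lead early-stage), facing Collaborate: Publish gives 12, Withhold gives -8. Proposed Publish is best. ✓
Lab 2 (research lead late-stage), facing Collaborate: Publish gives 7, Withhold gives 5. Proposed Publish is best. ✓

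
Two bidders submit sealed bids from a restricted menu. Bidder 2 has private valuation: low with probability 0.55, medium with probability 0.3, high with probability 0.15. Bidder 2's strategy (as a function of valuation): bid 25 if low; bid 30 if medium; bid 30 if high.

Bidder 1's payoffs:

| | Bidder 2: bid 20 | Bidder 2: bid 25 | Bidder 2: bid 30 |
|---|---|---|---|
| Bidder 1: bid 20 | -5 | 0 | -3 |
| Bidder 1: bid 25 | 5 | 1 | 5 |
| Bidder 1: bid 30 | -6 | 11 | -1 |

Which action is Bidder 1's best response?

bid 30

Compute Bidder 1's expected payoff for each action, taking the expectation over Bidder 2's type.
E[bid 20] = 0.55·(0) + 0.3·(-3) + 0.15·(-3) = -1.35
E[bid 25] = 0.55·(1) + 0.3·(5) + 0.15·(5) = 2.8
E[bid 30] = 0.55·(11) + 0.3·(-1) + 0.15·(-1) = 5.6
Best response: bid 30 (5.6 is the largest).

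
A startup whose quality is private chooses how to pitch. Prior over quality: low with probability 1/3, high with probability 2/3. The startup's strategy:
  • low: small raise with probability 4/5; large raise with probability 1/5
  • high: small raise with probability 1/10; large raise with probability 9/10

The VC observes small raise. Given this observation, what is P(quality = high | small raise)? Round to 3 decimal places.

Apply Bayes' rule using the sender's strategy as the likelihood.
P(small raise) = (1/3)·(4/5) + (2/3)·(1/10) = 1/3
P(high | small raise) = ((2/3)·(1/10)) / (1/3) = (1/15) / (1/3) = 1/5

0.200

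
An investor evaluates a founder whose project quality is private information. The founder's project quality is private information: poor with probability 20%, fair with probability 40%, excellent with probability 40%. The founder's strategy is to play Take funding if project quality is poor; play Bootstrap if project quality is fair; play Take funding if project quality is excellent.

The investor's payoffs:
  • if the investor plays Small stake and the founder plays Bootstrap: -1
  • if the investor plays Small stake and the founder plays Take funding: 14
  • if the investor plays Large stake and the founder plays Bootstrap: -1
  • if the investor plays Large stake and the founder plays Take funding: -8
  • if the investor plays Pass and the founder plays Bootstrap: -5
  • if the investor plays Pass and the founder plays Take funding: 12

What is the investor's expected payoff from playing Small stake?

E[Small stake] = 0.2·14 + 0.4·(-1) + 0.4·14 = 2.8 + (-0.4) + 5.6 = 8

8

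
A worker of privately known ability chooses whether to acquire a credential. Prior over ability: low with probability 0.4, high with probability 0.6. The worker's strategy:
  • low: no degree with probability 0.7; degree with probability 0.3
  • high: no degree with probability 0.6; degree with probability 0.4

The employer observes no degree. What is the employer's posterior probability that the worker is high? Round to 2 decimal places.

0.56

P(no degree) = 0.4·0.7 + 0.6·0.6 = 0.64
P(high | no degree) = (0.6·0.6) / 0.64 = 0.36 / 0.64 = 0.5625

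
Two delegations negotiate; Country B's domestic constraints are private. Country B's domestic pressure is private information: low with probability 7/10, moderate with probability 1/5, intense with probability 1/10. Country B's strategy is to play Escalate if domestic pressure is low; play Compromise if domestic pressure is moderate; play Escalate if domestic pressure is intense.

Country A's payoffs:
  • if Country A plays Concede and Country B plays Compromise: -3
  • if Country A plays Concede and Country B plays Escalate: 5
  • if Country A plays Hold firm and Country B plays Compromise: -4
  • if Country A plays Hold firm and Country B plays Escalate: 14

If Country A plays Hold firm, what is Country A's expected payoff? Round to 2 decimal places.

Take the expectation over Country B's domestic pressure, weighting each type's action by its prior probability.
E[Hold firm] = 7/10·14 + 1/5·(-4) + 1/10·14 = 49/5 + (-4/5) + 7/5 = 52/5

10.40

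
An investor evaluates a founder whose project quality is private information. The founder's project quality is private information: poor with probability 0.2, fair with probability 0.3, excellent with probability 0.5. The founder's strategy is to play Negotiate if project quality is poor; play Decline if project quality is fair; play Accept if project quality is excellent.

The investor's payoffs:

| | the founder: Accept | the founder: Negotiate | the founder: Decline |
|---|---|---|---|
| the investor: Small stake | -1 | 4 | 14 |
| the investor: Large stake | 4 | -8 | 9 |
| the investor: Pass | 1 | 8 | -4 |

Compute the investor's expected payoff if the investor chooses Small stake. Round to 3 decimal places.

4.500

E[Small stake] = 0.2·4 + 0.3·14 + 0.5·(-1) = 0.8 + 4.2 + (-0.5) = 4.5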